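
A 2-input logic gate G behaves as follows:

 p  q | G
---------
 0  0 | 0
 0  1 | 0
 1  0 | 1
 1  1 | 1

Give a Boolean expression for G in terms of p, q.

G(p, q) = p

The output simply equals p.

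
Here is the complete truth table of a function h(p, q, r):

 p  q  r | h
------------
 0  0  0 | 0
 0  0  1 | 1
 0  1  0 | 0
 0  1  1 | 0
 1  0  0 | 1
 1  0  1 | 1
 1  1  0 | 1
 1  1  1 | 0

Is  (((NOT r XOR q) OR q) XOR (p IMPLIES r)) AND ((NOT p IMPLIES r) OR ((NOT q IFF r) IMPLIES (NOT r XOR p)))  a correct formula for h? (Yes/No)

Check the formula against h row by row:
  p=0, q=0, r=0: formula gives 0, h = 0 ✓
  p=0, q=0, r=1: formula gives 1, h = 1 ✓
  p=0, q=1, r=0: formula gives 0, h = 0 ✓
  p=0, q=1, r=1: formula gives 0, h = 0 ✓
  p=1, q=0, r=0: formula gives 1, h = 1 ✓
  …and likewise for the remaining 3 rows.
Every row agrees, so the formula is equivalent.

Yes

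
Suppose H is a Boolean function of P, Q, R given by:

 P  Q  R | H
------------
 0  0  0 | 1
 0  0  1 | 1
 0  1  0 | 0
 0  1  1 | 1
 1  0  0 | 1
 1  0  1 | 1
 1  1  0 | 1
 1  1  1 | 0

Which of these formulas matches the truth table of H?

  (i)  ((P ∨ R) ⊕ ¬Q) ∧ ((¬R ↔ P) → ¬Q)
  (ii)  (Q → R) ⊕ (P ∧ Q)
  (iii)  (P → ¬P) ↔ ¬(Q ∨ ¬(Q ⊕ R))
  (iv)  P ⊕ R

ii

(i) fails at (0,0,1): the formula yields 0, H is 1.
(iii) fails at (0,0,0): the formula yields 0, H is 1.
(iv) fails at (0,0,0): the formula yields 0, H is 1.
Only (ii) survives; checking it on all 8 rows confirms it matches H.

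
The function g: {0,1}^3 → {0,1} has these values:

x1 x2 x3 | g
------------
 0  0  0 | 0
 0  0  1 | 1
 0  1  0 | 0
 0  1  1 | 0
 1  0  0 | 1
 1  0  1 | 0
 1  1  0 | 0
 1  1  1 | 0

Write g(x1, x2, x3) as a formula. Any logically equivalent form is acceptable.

g(x1, x2, x3) = ((not x1 and not x2) and x3) or ((x1 and not x2) and not x3)

Collect the rows where g=1 — (0,0,1), (1,0,0) — and write one minterm per row: ¬x1·¬x2·x3, x1·¬x2·¬x3. Their union (logical OR) reproduces the table exactly.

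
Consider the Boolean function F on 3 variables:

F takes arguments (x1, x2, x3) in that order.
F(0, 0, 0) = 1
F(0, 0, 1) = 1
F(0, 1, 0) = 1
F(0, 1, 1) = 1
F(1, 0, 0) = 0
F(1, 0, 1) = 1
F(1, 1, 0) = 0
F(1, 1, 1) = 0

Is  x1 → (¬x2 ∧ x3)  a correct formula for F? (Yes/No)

Test each input against both F and the formula:
  x1=0, x2=0, x3=0: formula gives 1, F = 1 ✓
  x1=0, x2=0, x3=1: formula gives 1, F = 1 ✓
  x1=0, x2=1, x3=0: formula gives 1, F = 1 ✓
  x1=0, x2=1, x3=1: formula gives 1, F = 1 ✓
  x1=1, x2=0, x3=0: formula gives 0, F = 0 ✓
  … (the remaining 3 rows also agree.)
All 8 rows match — the expression computes F exactly.

Yes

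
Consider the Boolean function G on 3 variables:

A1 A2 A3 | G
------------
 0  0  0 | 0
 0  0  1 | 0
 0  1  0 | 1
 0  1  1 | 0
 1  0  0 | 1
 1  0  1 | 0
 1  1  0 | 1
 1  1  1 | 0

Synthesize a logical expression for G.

G(A1, A2, A3) = (((not A1 and A2) and not A3) or ((A1 and not A2) and not A3)) or ((A1 and A2) and not A3)

The 1-rows are (0,1,0), (1,0,0), (1,1,0). Each contributes one minterm — ¬A1·A2·¬A3; A1·¬A2·¬A3; A1·A2·¬A3 — and their disjunction is a sum-of-products form of G.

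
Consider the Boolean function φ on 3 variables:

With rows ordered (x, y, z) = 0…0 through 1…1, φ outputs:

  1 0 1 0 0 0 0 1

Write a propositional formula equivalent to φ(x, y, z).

φ(x, y, z) = (((~x & ~y) & ~z) | ((~x & y) & ~z)) | ((x & y) & z)

Collect the rows where φ=1 — (0,0,0), (0,1,0), (1,1,1) — and write one minterm per row: ¬x·¬y·¬z, ¬x·y·¬z, x·y·z. Their union (logical OR) reproduces the table exactly.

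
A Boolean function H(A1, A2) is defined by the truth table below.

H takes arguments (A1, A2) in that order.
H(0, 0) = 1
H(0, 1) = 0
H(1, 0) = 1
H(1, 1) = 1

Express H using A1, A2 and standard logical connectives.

This is A2 → A1 (false only at 0,1).

H(A1, A2) = A2 -> A1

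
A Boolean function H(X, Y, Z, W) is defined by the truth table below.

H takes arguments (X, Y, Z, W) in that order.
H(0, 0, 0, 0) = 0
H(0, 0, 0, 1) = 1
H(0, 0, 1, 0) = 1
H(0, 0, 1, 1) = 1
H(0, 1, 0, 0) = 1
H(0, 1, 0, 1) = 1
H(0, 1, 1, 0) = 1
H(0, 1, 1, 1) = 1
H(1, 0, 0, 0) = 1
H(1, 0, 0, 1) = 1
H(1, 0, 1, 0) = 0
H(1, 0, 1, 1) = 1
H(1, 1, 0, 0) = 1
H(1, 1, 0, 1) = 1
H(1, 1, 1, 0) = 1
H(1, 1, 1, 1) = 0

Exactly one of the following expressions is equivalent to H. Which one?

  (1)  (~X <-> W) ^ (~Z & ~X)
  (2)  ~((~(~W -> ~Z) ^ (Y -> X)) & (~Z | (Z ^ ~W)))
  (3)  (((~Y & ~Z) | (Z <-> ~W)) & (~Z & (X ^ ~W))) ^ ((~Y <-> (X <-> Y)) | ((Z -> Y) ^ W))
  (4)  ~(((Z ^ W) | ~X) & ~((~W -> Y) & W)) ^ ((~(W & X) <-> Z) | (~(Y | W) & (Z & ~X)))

3

(1) disagrees with H on (0,0,0,0) (formula → 1, table → 0); rule it out.
(2) disagrees with H on (0,0,0,1) (formula → 0, table → 1); rule it out.
(4) disagrees with H on (0,0,1,1) (formula → 0, table → 1); rule it out.
That leaves (3). Evaluating it on every row reproduces the table of H exactly.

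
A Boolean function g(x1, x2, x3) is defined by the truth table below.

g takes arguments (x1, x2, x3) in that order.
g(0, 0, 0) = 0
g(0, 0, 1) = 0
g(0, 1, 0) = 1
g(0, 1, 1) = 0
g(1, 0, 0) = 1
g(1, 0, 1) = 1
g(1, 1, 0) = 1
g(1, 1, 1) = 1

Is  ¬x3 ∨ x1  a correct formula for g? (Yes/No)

Check the formula against g row by row:
  x1=0, x2=0, x3=0: formula gives 1, but g = 0 ✗
A single disagreement suffices: at (0,0,0) they differ, so the formula does not compute g.

No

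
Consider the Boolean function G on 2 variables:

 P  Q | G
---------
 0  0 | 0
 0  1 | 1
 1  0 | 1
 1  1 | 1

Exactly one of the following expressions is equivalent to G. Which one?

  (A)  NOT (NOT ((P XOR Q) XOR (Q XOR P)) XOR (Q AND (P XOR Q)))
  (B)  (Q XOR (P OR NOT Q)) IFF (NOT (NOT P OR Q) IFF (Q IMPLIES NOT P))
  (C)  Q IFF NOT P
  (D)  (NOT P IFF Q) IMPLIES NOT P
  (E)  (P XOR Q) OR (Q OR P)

E

(A): at (1,0) it gives 0, but G = 1 — eliminated.
(B): at (0,1) it gives 0, but G = 1 — eliminated.
(C): at (1,1) it gives 0, but G = 1 — eliminated.
(D): at (0,0) it gives 1, but G = 0 — eliminated.
Only (E) survives; checking it on all 4 rows confirms it matches G.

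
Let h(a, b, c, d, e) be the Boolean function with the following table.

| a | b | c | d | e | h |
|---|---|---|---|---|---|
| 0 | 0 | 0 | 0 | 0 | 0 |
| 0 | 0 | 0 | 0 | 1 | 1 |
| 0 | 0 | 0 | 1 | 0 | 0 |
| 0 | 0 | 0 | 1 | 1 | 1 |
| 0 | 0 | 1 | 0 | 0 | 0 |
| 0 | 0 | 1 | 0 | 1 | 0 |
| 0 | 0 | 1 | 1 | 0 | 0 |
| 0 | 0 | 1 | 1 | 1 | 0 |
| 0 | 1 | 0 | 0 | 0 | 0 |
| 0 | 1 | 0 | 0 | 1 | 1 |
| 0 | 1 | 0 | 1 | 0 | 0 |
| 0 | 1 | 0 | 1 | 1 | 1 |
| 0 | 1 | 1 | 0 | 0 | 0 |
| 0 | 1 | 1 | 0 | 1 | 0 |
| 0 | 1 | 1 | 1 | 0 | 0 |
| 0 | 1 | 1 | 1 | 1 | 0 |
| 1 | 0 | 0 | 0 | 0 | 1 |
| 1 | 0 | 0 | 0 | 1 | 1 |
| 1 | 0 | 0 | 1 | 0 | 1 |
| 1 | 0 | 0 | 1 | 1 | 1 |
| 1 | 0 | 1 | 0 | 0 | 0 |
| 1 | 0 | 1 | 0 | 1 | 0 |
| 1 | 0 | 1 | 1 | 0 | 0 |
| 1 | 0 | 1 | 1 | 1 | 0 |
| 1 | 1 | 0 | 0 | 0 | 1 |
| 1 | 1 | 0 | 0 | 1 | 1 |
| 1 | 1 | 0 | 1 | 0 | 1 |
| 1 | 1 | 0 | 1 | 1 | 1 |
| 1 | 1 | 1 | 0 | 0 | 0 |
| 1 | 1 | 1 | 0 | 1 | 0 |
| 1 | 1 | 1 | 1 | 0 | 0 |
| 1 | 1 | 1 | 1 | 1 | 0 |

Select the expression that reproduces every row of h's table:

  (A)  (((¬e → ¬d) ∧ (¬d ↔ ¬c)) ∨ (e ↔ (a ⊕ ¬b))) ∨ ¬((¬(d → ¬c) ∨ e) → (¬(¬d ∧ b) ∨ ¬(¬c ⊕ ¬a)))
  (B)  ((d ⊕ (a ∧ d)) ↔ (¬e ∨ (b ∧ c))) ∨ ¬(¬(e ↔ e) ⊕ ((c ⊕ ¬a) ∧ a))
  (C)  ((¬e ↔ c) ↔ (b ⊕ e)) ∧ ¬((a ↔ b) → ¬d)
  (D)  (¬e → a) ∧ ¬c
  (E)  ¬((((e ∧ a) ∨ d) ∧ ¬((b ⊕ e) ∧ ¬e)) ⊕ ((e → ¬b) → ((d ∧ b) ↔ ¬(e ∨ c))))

D

(A) disagrees with h on (0,0,0,0,0) (formula → 1, table → 0); rule it out.
(B) disagrees with h on (0,0,0,0,0) (formula → 1, table → 0); rule it out.
(C) disagrees with h on (0,0,0,0,1) (formula → 0, table → 1); rule it out.
(E) disagrees with h on (0,0,0,0,0) (formula → 1, table → 0); rule it out.
Only (D) survives; checking it on all 32 rows confirms it matches h.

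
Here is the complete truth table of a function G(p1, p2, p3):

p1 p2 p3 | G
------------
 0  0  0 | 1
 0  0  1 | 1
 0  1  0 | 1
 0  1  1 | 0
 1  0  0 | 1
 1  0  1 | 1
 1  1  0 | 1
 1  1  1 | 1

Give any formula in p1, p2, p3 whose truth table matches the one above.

G is 0 on exactly one input, (0,1,1), whose minterm is ¬p1·p2·p3. So G is the negation of that single conjunction.

G(p1, p2, p3) = ((p1' · p2) · p3)'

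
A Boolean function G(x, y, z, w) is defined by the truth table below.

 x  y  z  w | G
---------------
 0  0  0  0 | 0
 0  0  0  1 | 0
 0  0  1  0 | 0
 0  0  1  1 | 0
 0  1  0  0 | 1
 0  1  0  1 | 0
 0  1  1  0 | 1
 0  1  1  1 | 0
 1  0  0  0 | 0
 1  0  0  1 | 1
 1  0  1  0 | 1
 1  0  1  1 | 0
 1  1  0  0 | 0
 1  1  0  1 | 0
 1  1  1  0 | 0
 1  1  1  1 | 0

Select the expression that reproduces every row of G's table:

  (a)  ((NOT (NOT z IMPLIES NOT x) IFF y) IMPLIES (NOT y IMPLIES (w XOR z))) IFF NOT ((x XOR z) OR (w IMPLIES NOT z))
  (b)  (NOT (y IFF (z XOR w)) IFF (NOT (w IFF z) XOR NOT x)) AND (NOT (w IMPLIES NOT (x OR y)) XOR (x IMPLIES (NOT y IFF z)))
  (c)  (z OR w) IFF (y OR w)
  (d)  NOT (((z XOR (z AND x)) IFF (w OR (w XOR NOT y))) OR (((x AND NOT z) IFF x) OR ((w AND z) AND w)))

(a) fails at (0,0,0,0): the formula yields 1, G is 0.
(c) fails at (0,0,0,0): the formula yields 1, G is 0.
(d) fails at (0,1,0,0): the formula yields 0, G is 1.
Only (b) survives; checking it on all 16 rows confirms it matches G.

b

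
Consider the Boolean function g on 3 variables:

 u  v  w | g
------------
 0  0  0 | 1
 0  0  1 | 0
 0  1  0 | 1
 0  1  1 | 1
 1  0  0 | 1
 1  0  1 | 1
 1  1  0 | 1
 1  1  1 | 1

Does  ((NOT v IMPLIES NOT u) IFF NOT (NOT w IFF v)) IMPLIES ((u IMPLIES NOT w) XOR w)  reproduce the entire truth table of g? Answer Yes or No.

Check the formula against g row by row:
  u=0, v=0, w=0: formula gives 1, g = 1 ✓
  u=0, v=0, w=1: formula gives 1, but g = 0 ✗
Row (0,0,1) is a counterexample, so the formula is not equivalent to g.

No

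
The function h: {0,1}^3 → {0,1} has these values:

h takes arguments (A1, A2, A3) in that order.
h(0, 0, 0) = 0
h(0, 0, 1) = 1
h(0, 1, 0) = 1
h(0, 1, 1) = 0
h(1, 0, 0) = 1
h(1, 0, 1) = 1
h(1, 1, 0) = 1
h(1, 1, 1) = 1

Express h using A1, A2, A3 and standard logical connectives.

h(A1, A2, A3) = NOT (((NOT A1 AND NOT A2) AND NOT A3) OR ((NOT A1 AND A2) AND A3))

There are just 2 zero rows: (0,0,0), (0,1,1). Their minterms are ¬A1·¬A2·¬A3, ¬A1·A2·A3; the OR of those covers precisely the 0-outputs, and negating it yields h.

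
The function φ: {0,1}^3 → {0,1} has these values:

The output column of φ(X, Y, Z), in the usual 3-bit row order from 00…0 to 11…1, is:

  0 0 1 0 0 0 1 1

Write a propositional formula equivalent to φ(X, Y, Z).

φ=1 on 3 inputs: (0,1,0), (1,1,0), (1,1,1). Reading each as a conjunction of literals (¬X·Y·¬Z, X·Y·¬Z, X·Y·Z) and taking the OR gives the canonical DNF.

φ(X, Y, Z) = (((~X & Y) & ~Z) | ((X & Y) & ~Z)) | ((X & Y) & Z)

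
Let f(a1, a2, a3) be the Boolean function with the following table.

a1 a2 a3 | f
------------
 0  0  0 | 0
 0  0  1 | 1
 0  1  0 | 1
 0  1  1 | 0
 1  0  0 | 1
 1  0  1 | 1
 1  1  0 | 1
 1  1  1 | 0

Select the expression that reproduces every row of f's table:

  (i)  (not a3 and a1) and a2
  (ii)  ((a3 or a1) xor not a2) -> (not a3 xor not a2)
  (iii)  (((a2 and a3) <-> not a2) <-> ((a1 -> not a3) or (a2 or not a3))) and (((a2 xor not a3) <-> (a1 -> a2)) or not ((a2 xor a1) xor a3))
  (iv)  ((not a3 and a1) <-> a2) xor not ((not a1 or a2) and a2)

ii

(i): at (0,0,1) it gives 0, but f = 1 — eliminated.
(iii): at (0,0,1) it gives 0, but f = 1 — eliminated.
(iv): at (0,0,1) it gives 0, but f = 1 — eliminated.
Only (ii) survives; checking it on all 8 rows confirms it matches f.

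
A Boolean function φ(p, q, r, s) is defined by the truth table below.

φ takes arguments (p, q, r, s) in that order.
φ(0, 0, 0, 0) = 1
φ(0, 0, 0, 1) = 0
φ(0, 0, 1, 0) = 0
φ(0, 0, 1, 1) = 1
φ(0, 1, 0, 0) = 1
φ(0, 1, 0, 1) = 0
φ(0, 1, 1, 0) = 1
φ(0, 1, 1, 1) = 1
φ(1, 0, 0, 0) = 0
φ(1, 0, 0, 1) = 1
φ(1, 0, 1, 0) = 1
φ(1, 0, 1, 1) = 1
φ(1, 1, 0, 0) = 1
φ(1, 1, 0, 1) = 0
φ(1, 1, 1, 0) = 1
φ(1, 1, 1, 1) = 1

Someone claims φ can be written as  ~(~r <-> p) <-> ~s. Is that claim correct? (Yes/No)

Evaluate ~(~r <-> p) <-> ~s on each row and compare to φ:
  p=0, q=0, r=0, s=0: formula gives 1, φ = 1 ✓
  p=0, q=0, r=0, s=1: formula gives 0, φ = 0 ✓
  p=0, q=0, r=1, s=0: formula gives 0, φ = 0 ✓
  p=0, q=0, r=1, s=1: formula gives 1, φ = 1 ✓
  …
  p=0, q=1, r=1, s=0: formula gives 0, but φ = 1 ✗
Since they disagree at (0,1,1,0), the expression is not a correct formula for φ.

No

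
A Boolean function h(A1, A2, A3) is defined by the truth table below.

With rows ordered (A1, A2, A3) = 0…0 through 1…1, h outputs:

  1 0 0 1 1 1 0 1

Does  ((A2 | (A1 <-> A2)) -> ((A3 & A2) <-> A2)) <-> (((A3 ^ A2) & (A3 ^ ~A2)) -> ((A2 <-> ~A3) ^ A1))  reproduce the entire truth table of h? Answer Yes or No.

Evaluate ((A2 | (A1 <-> A2)) -> ((A3 & A2) <-> A2)) <-> (((A3 ^ A2) & (A3 ^ ~A2)) -> ((A2 <-> ~A3) ^ A1)) on each row and compare to h:
  A1=0, A2=0, A3=0: formula gives 1, h = 1 ✓
  A1=0, A2=0, A3=1: formula gives 1, but h = 0 ✗
A single disagreement suffices: at (0,0,1) they differ, so the formula does not compute h.

No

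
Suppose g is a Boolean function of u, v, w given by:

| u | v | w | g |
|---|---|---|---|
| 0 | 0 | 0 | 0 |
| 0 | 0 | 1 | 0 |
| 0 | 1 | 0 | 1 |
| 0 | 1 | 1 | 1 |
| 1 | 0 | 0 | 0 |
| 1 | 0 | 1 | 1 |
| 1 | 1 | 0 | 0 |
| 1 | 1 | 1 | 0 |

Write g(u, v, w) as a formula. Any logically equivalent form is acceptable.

g=1 on 3 inputs: (0,1,0), (0,1,1), (1,0,1). Reading each as a conjunction of literals (¬u·v·¬w, ¬u·v·w, u·¬v·w) and taking the OR gives the canonical DNF.

g(u, v, w) = (((¬u ∧ v) ∧ ¬w) ∨ ((¬u ∧ v) ∧ w)) ∨ ((u ∧ ¬v) ∧ w)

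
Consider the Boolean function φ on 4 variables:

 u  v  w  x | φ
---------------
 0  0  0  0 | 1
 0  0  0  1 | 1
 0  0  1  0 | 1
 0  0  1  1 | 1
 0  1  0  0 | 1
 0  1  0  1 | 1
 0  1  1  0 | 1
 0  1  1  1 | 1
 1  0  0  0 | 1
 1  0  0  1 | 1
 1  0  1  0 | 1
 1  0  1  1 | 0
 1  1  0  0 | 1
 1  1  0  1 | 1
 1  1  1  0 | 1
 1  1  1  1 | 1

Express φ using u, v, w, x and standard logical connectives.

φ(u, v, w, x) = NOT (((u AND NOT v) AND w) AND x)

φ is 0 on exactly one input, (1,0,1,1), whose minterm is u·¬v·w·x. So φ is the negation of that single conjunction.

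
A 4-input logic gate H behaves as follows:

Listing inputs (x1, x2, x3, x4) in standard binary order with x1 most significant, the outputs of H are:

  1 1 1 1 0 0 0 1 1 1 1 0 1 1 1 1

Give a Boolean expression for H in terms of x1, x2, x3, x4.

H(x1, x2, x3, x4) = ~((((((~x1 & x2) & ~x3) & ~x4) | (((~x1 & x2) & ~x3) & x4)) | (((~x1 & x2) & x3) & ~x4)) | (((x1 & ~x2) & x3) & x4))

There are just 4 zero rows: (0,1,0,0), (0,1,0,1), (0,1,1,0), (1,0,1,1). Their minterms are ¬x1·x2·¬x3·¬x4, ¬x1·x2·¬x3·x4, ¬x1·x2·x3·¬x4, x1·¬x2·x3·x4; the OR of those covers precisely the 0-outputs, and negating it yields H.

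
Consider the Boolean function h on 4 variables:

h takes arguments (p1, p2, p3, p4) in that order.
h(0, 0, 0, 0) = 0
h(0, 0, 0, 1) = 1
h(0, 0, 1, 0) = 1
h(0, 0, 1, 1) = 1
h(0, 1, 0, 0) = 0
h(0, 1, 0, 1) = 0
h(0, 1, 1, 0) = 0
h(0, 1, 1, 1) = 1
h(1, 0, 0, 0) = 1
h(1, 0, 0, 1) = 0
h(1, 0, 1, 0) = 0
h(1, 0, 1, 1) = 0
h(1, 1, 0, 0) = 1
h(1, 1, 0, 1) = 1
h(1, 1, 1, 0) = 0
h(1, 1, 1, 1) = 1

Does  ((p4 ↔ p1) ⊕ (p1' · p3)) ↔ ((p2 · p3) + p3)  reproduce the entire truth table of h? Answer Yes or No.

No

Test each input against both h and the formula:
  p1=0, p2=0, p3=0, p4=0: formula gives 0, h = 0 ✓
  p1=0, p2=0, p3=0, p4=1: formula gives 1, h = 1 ✓
  p1=0, p2=0, p3=1, p4=0: formula gives 0, but h = 1 ✗
A single disagreement suffices: at (0,0,1,0) they differ, so the formula does not compute h.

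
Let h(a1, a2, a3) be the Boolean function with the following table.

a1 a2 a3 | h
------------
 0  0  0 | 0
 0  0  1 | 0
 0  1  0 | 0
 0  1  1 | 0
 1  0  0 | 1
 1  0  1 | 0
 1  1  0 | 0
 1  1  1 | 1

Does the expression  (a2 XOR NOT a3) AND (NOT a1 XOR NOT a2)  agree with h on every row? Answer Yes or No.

No

Check the formula against h row by row:
  a1=0, a2=0, a3=0: formula gives 0, h = 0 ✓
  a1=0, a2=0, a3=1: formula gives 0, h = 0 ✓
  a1=0, a2=1, a3=0: formula gives 0, h = 0 ✓
  a1=0, a2=1, a3=1: formula gives 1, but h = 0 ✗
Row (0,1,1) is a counterexample, so the formula is not equivalent to h.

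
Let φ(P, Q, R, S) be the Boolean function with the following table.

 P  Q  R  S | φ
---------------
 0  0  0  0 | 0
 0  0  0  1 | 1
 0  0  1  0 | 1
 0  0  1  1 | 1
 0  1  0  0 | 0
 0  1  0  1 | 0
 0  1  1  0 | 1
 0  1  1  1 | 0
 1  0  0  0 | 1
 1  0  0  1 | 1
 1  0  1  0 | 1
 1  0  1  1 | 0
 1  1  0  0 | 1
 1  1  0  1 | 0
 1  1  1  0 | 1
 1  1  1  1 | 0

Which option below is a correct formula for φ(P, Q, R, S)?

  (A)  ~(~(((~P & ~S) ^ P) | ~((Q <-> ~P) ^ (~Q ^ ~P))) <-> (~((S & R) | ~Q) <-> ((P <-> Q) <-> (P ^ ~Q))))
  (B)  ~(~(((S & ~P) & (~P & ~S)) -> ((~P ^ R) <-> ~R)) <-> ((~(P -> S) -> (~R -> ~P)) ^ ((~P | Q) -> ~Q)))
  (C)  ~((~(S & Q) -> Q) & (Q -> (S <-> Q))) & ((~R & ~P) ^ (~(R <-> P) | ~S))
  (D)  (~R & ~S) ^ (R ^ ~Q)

(A) disagrees with φ on (0,0,0,1) (formula → 0, table → 1); rule it out.
(B) disagrees with φ on (0,0,0,1) (formula → 0, table → 1); rule it out.
(D) disagrees with φ on (0,0,1,0) (formula → 0, table → 1); rule it out.
(C) is the remaining candidate, and it agrees with φ on all 16 inputs.

C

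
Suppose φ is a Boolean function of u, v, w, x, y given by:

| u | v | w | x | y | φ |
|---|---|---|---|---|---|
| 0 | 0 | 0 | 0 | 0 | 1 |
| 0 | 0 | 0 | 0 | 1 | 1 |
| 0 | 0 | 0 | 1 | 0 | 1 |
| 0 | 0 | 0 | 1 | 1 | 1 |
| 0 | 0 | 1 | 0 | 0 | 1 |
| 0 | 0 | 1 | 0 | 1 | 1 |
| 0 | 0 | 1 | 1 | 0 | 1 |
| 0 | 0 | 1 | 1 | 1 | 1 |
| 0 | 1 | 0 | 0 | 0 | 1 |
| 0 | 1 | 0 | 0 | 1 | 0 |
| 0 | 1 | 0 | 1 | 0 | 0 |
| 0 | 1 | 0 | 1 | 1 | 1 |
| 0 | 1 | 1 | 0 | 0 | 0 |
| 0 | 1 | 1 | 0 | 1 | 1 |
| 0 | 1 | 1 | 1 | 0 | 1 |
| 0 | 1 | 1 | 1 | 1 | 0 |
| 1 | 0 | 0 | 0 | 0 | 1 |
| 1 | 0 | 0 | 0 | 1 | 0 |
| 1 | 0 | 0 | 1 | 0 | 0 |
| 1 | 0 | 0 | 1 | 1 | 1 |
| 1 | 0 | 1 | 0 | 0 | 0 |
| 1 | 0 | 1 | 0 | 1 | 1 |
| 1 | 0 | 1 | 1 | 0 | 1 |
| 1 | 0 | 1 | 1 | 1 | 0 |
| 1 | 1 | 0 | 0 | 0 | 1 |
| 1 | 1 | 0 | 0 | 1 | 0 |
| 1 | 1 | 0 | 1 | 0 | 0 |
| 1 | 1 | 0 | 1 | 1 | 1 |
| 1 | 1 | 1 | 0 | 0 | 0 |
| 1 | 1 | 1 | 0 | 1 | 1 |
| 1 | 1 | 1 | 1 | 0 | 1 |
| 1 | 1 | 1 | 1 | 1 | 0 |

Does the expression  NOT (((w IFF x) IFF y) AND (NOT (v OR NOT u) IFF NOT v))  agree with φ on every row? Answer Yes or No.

Yes

Evaluate NOT (((w IFF x) IFF y) AND (NOT (v OR NOT u) IFF NOT v)) on each row and compare to φ:
  u=0, v=0, w=0, x=0, y=0: formula gives 1, φ = 1 ✓
  u=0, v=0, w=0, x=0, y=1: formula gives 1, φ = 1 ✓
  u=0, v=0, w=0, x=1, y=0: formula gives 1, φ = 1 ✓
  u=0, v=0, w=0, x=1, y=1: formula gives 1, φ = 1 ✓
  … (the remaining 28 rows also agree.)
No disagreement on any input; they are logically equivalent.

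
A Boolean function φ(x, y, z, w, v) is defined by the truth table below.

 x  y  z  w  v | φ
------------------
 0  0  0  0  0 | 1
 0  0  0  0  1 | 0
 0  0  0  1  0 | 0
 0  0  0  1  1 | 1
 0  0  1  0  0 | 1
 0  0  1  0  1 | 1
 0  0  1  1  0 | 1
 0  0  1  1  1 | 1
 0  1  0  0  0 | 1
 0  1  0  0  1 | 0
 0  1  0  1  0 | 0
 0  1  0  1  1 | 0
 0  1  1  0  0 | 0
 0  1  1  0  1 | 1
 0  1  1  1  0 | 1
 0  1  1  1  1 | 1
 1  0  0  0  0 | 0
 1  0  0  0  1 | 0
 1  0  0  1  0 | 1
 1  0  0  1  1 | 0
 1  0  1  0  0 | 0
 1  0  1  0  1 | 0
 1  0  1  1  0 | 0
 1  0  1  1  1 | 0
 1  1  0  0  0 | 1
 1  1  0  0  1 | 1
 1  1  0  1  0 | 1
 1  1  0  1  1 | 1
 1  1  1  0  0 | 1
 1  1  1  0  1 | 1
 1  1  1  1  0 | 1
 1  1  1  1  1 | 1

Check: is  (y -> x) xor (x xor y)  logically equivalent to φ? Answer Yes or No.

Evaluate (y -> x) xor (x xor y) on each row and compare to φ:
  x=0, y=0, z=0, w=0, v=0: formula gives 1, φ = 1 ✓
  x=0, y=0, z=0, w=0, v=1: formula gives 1, but φ = 0 ✗
Row (0,0,0,0,1) is a counterexample, so the formula is not equivalent to φ.

No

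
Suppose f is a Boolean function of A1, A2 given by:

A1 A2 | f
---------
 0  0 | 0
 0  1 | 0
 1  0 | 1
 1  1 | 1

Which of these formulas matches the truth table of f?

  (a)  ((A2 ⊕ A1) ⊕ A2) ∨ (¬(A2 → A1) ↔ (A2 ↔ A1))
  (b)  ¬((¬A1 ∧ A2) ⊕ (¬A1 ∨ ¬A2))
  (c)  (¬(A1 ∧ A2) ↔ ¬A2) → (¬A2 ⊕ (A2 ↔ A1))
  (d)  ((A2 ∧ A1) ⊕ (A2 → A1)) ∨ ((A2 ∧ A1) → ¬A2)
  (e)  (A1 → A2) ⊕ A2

(b) disagrees with f on (0,1) (formula → 1, table → 0); rule it out.
(c) disagrees with f on (0,1) (formula → 1, table → 0); rule it out.
(d) disagrees with f on (0,0) (formula → 1, table → 0); rule it out.
(e) disagrees with f on (0,0) (formula → 1, table → 0); rule it out.
That leaves (a). Evaluating it on every row reproduces the table of f exactly.

a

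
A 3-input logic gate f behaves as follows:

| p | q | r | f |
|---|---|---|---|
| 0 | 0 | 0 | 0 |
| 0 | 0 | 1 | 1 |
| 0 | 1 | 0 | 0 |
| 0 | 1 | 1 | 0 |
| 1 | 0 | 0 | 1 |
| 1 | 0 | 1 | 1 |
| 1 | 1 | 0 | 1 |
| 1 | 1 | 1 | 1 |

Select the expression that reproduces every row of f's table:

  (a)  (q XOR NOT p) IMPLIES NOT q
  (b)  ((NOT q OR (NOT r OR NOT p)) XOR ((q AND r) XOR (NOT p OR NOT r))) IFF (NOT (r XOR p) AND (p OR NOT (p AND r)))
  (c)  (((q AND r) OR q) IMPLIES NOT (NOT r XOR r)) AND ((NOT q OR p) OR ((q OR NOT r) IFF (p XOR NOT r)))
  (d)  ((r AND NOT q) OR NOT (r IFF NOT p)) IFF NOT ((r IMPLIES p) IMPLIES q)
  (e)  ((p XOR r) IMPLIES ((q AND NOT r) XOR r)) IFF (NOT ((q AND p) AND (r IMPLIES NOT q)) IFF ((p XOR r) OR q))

b

(a) disagrees with f on (0,0,0) (formula → 1, table → 0); rule it out.
(c) disagrees with f on (0,0,0) (formula → 1, table → 0); rule it out.
(d) disagrees with f on (0,0,0) (formula → 1, table → 0); rule it out.
(e) disagrees with f on (0,1,0) (formula → 1, table → 0); rule it out.
(b) is the remaining candidate, and it agrees with f on all 8 inputs.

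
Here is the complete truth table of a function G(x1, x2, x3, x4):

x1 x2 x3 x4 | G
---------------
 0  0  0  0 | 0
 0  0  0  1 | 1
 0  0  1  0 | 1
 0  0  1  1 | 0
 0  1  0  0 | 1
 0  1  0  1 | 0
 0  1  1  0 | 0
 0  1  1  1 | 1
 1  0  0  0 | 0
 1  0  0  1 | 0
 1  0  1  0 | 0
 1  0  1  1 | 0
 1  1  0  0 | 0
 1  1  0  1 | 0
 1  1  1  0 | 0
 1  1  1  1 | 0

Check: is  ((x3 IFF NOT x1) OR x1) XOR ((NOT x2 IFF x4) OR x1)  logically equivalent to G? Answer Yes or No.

Yes

Test each input against both G and the formula:
  x1=0, x2=0, x3=0, x4=0: formula gives 0, G = 0 ✓
  x1=0, x2=0, x3=0, x4=1: formula gives 1, G = 1 ✓
  x1=0, x2=0, x3=1, x4=0: formula gives 1, G = 1 ✓
  x1=0, x2=0, x3=1, x4=1: formula gives 0, G = 0 ✓
  … (the remaining 12 rows also agree.)
No disagreement on any input; they are logically equivalent.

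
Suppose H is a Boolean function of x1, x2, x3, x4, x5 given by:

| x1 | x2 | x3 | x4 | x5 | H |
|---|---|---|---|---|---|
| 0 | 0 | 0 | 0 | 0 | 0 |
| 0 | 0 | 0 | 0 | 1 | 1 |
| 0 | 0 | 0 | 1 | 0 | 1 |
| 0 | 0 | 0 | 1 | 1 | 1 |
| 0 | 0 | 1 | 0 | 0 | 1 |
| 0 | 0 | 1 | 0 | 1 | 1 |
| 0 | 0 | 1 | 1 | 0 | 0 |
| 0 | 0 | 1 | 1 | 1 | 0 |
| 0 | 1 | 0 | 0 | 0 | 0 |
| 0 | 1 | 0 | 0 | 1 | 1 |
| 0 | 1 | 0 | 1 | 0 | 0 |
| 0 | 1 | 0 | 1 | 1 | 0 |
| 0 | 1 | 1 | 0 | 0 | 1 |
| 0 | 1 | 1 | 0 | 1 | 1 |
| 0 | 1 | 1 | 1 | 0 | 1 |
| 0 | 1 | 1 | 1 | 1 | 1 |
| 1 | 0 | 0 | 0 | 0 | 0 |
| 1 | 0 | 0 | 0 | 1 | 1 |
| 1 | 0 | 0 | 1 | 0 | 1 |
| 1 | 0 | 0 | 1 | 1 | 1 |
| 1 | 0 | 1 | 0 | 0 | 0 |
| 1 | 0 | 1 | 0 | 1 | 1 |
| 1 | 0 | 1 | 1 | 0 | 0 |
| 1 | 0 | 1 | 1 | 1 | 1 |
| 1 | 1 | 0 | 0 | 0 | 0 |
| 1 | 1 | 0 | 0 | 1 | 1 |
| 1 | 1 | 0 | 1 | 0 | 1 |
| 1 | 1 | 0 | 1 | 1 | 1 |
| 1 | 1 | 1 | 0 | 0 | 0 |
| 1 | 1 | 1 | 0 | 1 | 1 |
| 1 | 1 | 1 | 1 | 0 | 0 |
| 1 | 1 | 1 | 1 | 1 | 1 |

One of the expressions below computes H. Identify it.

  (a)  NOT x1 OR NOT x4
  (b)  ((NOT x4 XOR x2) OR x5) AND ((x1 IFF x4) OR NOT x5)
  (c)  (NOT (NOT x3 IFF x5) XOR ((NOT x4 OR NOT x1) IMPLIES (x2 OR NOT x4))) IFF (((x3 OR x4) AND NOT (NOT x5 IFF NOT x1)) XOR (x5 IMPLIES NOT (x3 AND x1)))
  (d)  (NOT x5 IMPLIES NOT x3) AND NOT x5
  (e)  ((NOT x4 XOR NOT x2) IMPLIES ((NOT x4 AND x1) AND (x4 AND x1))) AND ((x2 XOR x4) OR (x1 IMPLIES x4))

c

(a) disagrees with H on (0,0,0,0,0) (formula → 1, table → 0); rule it out.
(b) disagrees with H on (0,0,0,0,0) (formula → 1, table → 0); rule it out.
(d) disagrees with H on (0,0,0,0,0) (formula → 1, table → 0); rule it out.
(e) disagrees with H on (0,0,0,0,0) (formula → 1, table → 0); rule it out.
That leaves (c). Evaluating it on every row reproduces the table of H exactly.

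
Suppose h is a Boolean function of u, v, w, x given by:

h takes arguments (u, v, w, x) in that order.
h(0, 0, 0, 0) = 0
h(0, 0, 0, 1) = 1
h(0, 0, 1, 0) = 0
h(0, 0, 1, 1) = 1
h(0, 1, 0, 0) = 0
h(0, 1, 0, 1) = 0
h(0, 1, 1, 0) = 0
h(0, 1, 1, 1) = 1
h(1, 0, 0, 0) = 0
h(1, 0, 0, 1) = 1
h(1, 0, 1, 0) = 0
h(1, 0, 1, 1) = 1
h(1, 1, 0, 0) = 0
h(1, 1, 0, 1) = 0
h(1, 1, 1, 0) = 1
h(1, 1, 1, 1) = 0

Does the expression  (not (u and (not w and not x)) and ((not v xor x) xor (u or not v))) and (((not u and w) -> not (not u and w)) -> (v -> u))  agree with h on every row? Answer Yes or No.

Yes

Test each input against both h and the formula:
  u=0, v=0, w=0, x=0: formula gives 0, h = 0 ✓
  u=0, v=0, w=0, x=1: formula gives 1, h = 1 ✓
  u=0, v=0, w=1, x=0: formula gives 0, h = 0 ✓
  u=0, v=0, w=1, x=1: formula gives 1, h = 1 ✓
  …and likewise for the remaining 12 rows.
No disagreement on any input; they are logically equivalent.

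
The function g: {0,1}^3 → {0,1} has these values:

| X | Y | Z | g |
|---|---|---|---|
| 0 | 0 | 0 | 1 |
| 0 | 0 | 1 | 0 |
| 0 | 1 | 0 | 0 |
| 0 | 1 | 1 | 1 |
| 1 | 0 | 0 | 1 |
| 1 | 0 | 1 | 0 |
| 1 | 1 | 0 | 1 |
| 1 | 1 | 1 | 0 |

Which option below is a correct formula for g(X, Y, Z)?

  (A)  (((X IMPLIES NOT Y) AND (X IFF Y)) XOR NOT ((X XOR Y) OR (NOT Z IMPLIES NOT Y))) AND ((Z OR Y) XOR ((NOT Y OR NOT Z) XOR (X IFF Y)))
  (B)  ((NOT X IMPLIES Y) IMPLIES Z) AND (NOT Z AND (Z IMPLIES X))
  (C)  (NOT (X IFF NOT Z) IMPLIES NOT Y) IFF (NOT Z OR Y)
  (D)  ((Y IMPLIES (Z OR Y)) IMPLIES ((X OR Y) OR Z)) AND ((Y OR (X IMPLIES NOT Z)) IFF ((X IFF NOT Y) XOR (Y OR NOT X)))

C

(A): at (0,0,0) it gives 0, but g = 1 — eliminated.
(B): at (0,1,1) it gives 0, but g = 1 — eliminated.
(D): at (0,0,0) it gives 0, but g = 1 — eliminated.
(C) is the remaining candidate, and it agrees with g on all 8 inputs.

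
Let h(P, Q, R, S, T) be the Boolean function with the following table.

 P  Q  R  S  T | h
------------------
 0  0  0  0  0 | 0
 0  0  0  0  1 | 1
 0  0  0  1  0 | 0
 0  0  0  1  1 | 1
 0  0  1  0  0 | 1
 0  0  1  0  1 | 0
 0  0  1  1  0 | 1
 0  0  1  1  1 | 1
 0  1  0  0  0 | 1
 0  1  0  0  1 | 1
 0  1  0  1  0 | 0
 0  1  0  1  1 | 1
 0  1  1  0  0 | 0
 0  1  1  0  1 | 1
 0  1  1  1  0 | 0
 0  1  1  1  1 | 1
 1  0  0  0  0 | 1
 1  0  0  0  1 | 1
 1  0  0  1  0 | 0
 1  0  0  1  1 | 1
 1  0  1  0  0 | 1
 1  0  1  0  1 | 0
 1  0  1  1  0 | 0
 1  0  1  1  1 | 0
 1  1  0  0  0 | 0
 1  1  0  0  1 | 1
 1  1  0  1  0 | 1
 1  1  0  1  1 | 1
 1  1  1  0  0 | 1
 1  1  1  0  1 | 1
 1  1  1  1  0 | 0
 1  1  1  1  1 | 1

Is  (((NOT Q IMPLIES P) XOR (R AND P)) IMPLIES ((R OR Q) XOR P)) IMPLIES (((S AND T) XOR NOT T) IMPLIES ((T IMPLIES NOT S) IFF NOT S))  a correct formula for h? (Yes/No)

No

Test each input against both h and the formula:
  P=0, Q=0, R=0, S=0, T=0: formula gives 1, but h = 0 ✗
Row (0,0,0,0,0) is a counterexample, so the formula is not equivalent to h.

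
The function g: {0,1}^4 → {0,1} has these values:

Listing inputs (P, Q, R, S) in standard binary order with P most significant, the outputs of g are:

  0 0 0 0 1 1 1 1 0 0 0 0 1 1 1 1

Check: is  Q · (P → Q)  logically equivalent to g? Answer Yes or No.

Check the formula against g row by row:
  P=0, Q=0, R=0, S=0: formula gives 0, g = 0 ✓
  P=0, Q=0, R=0, S=1: formula gives 0, g = 0 ✓
  P=0, Q=0, R=1, S=0: formula gives 0, g = 0 ✓
  P=0, Q=0, R=1, S=1: formula gives 0, g = 0 ✓
  … (the remaining 12 rows also agree.)
All 16 rows match — the expression computes g exactly.

Yes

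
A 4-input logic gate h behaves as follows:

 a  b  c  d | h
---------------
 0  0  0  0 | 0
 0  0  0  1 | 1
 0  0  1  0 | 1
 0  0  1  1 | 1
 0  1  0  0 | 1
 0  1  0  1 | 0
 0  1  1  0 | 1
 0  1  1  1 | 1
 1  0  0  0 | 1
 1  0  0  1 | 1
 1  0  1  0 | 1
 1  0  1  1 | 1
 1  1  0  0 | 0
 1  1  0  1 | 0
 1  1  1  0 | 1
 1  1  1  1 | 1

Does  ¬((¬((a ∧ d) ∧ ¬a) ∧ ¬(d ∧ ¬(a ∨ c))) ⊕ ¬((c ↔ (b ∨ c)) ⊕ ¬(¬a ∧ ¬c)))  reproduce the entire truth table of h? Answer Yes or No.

Yes

Evaluate ¬((¬((a ∧ d) ∧ ¬a) ∧ ¬(d ∧ ¬(a ∨ c))) ⊕ ¬((c ↔ (b ∨ c)) ⊕ ¬(¬a ∧ ¬c))) on each row and compare to h:
  a=0, b=0, c=0, d=0: formula gives 0, h = 0 ✓
  a=0, b=0, c=0, d=1: formula gives 1, h = 1 ✓
  a=0, b=0, c=1, d=0: formula gives 1, h = 1 ✓
  a=0, b=0, c=1, d=1: formula gives 1, h = 1 ✓
  …and likewise for the remaining 12 rows.
No disagreement on any input; they are logically equivalent.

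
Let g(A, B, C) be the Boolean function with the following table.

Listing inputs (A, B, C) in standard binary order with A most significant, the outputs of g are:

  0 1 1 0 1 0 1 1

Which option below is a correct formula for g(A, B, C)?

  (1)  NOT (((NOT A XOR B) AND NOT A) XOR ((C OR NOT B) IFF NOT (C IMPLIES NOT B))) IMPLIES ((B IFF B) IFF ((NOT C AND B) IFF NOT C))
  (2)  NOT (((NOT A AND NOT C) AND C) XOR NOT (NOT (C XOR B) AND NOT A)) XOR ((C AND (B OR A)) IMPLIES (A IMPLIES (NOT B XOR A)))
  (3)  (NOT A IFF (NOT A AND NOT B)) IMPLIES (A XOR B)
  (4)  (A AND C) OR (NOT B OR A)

2

(1): at (0,0,0) it gives 1, but g = 0 — eliminated.
(3): at (0,0,1) it gives 0, but g = 1 — eliminated.
(4): at (0,0,0) it gives 1, but g = 0 — eliminated.
(2) is the remaining candidate, and it agrees with g on all 8 inputs.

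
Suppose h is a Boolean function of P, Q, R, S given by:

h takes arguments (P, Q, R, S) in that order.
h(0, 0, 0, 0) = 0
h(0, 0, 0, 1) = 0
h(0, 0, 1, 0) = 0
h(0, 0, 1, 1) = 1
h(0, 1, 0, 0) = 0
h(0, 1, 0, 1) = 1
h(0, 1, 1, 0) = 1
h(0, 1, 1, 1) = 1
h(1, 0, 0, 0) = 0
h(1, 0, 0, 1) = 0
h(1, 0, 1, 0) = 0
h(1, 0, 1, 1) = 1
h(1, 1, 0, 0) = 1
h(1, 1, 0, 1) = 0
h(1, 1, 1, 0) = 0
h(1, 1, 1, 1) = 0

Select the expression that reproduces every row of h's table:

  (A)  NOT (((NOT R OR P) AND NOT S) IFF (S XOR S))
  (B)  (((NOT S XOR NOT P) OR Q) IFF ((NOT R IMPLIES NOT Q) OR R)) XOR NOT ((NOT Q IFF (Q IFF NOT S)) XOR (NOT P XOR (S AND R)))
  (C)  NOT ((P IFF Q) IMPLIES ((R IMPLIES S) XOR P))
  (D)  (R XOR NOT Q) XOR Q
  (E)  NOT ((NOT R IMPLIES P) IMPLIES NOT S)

B

(A) fails at (0,0,0,0): the formula yields 1, h is 0.
(C) fails at (0,0,1,0): the formula yields 1, h is 0.
(D) fails at (0,0,0,0): the formula yields 1, h is 0.
(E) fails at (0,1,0,1): the formula yields 0, h is 1.
(B) is the remaining candidate, and it agrees with h on all 16 inputs.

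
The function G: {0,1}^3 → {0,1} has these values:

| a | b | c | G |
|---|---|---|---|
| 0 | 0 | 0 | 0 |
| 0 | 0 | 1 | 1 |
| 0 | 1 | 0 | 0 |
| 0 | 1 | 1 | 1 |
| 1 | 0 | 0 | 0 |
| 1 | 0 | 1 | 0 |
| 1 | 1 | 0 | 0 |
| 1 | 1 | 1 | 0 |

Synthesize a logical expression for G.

G=1 on 2 inputs: (0,0,1), (0,1,1). Reading each as a conjunction of literals (¬a·¬b·c, ¬a·b·c) and taking the OR gives the canonical DNF.

G(a, b, c) = ((not a and not b) and c) or ((not a and b) and c)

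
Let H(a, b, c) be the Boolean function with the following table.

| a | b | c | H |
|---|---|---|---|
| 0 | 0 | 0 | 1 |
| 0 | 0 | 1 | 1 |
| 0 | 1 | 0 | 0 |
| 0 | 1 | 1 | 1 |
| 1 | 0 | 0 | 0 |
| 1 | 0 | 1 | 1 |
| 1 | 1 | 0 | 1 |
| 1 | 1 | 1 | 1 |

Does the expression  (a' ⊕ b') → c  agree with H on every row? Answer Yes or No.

Check the formula against H row by row:
  a=0, b=0, c=0: formula gives 1, H = 1 ✓
  a=0, b=0, c=1: formula gives 1, H = 1 ✓
  a=0, b=1, c=0: formula gives 0, H = 0 ✓
  a=0, b=1, c=1: formula gives 1, H = 1 ✓
  a=1, b=0, c=0: formula gives 0, H = 0 ✓
  … (the remaining 3 rows also agree.)
Every row agrees, so the formula is equivalent.

Yes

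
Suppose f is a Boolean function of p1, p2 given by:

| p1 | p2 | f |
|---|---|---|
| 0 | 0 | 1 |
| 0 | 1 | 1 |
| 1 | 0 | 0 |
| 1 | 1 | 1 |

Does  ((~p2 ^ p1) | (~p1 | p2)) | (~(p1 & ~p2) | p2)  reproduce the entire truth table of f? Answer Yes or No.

Yes

Check the formula against f row by row:
  p1=0, p2=0: formula gives 1, f = 1 ✓
  p1=0, p2=1: formula gives 1, f = 1 ✓
  p1=1, p2=0: formula gives 0, f = 0 ✓
  p1=1, p2=1: formula gives 1, f = 1 ✓
No disagreement on any input; they are logically equivalent.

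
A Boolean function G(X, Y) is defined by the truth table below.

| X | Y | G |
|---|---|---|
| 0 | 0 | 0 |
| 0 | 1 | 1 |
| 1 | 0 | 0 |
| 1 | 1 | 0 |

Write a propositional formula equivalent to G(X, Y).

G(X, Y) = X' · Y

1 only at (0,1): NOT X AND Y.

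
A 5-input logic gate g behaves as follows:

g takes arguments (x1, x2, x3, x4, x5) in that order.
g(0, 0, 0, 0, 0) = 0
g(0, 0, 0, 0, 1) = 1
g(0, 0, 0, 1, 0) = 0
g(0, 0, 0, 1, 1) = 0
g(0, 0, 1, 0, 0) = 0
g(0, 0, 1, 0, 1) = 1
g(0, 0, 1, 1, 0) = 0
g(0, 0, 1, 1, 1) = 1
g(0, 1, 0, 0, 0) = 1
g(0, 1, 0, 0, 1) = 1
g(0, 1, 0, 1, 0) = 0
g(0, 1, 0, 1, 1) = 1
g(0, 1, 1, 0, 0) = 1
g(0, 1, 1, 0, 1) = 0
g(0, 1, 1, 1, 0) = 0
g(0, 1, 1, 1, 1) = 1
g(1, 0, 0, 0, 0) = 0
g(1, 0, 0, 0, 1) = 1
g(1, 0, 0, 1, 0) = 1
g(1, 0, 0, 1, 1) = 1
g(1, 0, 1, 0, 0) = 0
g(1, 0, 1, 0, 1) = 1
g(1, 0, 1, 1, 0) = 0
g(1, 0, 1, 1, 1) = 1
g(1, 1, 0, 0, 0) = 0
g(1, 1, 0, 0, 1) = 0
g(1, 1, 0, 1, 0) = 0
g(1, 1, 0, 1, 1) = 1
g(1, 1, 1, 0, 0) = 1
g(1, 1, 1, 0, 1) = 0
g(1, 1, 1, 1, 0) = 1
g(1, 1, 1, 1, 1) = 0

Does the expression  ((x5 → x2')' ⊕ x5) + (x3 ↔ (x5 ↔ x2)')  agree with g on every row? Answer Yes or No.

Test each input against both g and the formula:
  x1=0, x2=0, x3=0, x4=0, x5=0: formula gives 1, but g = 0 ✗
Since they disagree at (0,0,0,0,0), the expression is not a correct formula for g.

No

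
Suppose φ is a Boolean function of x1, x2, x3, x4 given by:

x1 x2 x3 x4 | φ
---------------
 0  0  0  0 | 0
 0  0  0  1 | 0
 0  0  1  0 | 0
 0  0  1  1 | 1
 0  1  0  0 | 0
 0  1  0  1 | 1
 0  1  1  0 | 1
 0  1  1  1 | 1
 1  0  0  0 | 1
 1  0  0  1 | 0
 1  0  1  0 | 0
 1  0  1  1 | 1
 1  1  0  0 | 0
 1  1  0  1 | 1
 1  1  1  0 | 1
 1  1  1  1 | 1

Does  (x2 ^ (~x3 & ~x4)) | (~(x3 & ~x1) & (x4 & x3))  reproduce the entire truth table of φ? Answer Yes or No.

Test each input against both φ and the formula:
  x1=0, x2=0, x3=0, x4=0: formula gives 1, but φ = 0 ✗
A single disagreement suffices: at (0,0,0,0) they differ, so the formula does not compute φ.

No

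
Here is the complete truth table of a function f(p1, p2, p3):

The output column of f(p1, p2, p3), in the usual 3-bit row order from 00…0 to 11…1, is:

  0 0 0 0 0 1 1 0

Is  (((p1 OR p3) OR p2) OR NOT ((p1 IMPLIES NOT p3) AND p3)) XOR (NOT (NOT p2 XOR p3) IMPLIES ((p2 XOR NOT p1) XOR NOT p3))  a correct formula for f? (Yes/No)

Evaluate (((p1 OR p3) OR p2) OR NOT ((p1 IMPLIES NOT p3) AND p3)) XOR (NOT (NOT p2 XOR p3) IMPLIES ((p2 XOR NOT p1) XOR NOT p3)) on each row and compare to f:
  p1=0, p2=0, p3=0: formula gives 0, f = 0 ✓
  p1=0, p2=0, p3=1: formula gives 0, f = 0 ✓
  p1=0, p2=1, p3=0: formula gives 0, f = 0 ✓
  p1=0, p2=1, p3=1: formula gives 0, f = 0 ✓
  p1=1, p2=0, p3=0: formula gives 0, f = 0 ✓
  …and likewise for the remaining 3 rows.
All 8 rows match — the expression computes f exactly.

Yes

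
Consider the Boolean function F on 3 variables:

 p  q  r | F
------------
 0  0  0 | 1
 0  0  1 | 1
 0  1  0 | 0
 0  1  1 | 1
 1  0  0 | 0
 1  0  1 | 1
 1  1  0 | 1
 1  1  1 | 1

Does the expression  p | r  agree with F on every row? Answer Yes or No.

No

Test each input against both F and the formula:
  p=0, q=0, r=0: formula gives 0, but F = 1 ✗
Since they disagree at (0,0,0), the expression is not a correct formula for F.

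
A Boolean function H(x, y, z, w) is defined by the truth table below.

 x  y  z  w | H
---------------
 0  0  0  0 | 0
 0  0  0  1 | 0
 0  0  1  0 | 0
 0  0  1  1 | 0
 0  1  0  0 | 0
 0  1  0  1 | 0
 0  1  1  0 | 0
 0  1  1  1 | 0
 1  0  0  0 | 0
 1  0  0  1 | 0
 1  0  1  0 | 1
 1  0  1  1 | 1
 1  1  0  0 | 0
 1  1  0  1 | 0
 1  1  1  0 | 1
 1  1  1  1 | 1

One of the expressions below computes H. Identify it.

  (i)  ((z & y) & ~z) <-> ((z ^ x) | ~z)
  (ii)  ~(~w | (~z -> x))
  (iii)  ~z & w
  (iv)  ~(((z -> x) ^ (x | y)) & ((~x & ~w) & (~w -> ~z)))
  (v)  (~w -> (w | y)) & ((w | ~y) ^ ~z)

i

(ii) disagrees with H on (0,0,0,1) (formula → 1, table → 0); rule it out.
(iii) disagrees with H on (0,0,0,1) (formula → 1, table → 0); rule it out.
(iv) disagrees with H on (0,0,0,1) (formula → 1, table → 0); rule it out.
(v) disagrees with H on (0,0,1,1) (formula → 1, table → 0); rule it out.
(i) is the remaining candidate, and it agrees with H on all 16 inputs.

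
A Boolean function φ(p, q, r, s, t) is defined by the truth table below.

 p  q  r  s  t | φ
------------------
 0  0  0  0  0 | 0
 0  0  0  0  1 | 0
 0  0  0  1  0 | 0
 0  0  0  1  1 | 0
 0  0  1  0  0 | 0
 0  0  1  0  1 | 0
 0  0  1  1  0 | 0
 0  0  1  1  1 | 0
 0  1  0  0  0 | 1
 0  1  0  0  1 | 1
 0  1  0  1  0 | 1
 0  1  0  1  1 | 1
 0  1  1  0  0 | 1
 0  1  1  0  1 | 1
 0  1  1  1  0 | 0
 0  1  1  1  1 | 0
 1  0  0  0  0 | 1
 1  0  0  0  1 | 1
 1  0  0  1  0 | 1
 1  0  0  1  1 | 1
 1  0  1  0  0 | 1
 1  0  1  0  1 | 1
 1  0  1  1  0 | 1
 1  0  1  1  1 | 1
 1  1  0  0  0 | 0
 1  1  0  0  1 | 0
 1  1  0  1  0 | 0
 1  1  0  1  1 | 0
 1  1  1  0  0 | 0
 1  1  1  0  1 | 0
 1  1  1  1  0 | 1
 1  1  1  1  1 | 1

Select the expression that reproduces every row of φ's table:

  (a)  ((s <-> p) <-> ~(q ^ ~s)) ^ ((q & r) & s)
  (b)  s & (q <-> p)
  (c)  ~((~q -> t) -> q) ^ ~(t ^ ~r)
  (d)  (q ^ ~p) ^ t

a

(b): at (0,0,0,1,0) it gives 1, but φ = 0 — eliminated.
(c): at (0,0,1,0,0) it gives 1, but φ = 0 — eliminated.
(d): at (0,0,0,0,0) it gives 1, but φ = 0 — eliminated.
That leaves (a). Evaluating it on every row reproduces the table of φ exactly.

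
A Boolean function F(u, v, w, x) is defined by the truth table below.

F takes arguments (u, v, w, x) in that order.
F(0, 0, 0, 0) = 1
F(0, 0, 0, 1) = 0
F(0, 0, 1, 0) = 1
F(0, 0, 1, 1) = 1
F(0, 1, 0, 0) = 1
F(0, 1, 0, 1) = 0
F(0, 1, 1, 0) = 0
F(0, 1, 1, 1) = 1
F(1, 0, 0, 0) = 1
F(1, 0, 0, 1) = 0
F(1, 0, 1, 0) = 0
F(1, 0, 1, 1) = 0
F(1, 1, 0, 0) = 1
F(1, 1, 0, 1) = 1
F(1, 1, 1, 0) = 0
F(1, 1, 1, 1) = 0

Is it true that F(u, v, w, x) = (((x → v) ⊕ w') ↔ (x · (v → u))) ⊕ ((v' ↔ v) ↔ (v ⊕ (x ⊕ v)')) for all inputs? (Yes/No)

No

Test each input against both F and the formula:
  u=0, v=0, w=0, x=0: formula gives 1, F = 1 ✓
  u=0, v=0, w=0, x=1: formula gives 0, F = 0 ✓
  u=0, v=0, w=1, x=0: formula gives 0, but F = 1 ✗
Since they disagree at (0,0,1,0), the expression is not a correct formula for F.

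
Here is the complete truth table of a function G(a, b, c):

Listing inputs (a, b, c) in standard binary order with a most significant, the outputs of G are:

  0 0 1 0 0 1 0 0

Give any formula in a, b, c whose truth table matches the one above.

G(a, b, c) = ((not a and b) and not c) or ((a and not b) and c)

Collect the rows where G=1 — (0,1,0), (1,0,1) — and write one minterm per row: ¬a·b·¬c, a·¬b·c. Their union (logical OR) reproduces the table exactly.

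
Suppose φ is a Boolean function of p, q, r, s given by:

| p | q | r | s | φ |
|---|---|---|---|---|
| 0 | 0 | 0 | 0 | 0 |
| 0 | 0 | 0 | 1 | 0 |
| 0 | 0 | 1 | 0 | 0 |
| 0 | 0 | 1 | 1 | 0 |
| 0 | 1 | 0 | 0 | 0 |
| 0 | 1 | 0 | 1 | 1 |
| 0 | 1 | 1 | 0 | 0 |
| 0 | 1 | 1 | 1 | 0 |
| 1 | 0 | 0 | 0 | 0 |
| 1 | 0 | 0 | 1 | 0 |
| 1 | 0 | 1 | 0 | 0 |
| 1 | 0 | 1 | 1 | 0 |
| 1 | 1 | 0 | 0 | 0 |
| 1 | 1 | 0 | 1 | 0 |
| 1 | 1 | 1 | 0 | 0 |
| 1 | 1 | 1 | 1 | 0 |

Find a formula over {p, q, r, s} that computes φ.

φ(p, q, r, s) = ((not p and q) and not r) and s

φ is 1 on exactly one input, (0,1,0,1), whose minterm is ¬p·q·¬r·s. So φ is just that conjunction.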